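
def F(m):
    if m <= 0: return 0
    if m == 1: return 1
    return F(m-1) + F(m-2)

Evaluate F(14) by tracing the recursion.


Computing F(14) bottom-up:
F(0) = 0
F(1) = 1
F(2) = F(1) + F(0) = 1 + 0 = 1
F(3) = F(2) + F(1) = 1 + 1 = 2
F(4) = F(3) + F(2) = 2 + 1 = 3
F(5) = F(4) + F(3) = 3 + 2 = 5
F(6) = F(5) + F(4) = 5 + 3 = 8
F(7) = F(6) + F(5) = 8 + 5 = 13
F(8) = F(7) + F(6) = 13 + 8 = 21
F(9) = F(8) + F(7) = 21 + 13 = 34
F(10) = F(9) + F(8) = 34 + 21 = 55
F(11) = F(10) + F(9) = 55 + 34 = 89
F(12) = F(11) + F(10) = 89 + 55 = 144
F(13) = F(12) + F(11) = 144 + 89 = 233
F(14) = F(13) + F(12) = 233 + 144 = 377

377


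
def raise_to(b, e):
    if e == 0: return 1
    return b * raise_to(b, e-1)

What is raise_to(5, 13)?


raise_to(5, 13)
= 5 * raise_to(5, 12)
= 5 * 5 * raise_to(5, 11)
= 5 * 5 * 5 * raise_to(5, 10)
= 5 * 5 * 5 * 5 * raise_to(5, 9)
= 5 * 5 * 5 * 5 * 5 * raise_to(5, 8)
= 5 * 5 * 5 * 5 * 5 * 5 * raise_to(5, 7)
= 5 * 5 * 5 * 5 * 5 * 5 * 5 * raise_to(5, 6)
= 5 * 5 * 5 * 5 * 5 * 5 * 5 * 5 * raise_to(5, 5)
= 5 * 5 * 5 * 5 * 5 * 5 * 5 * 5 * 5 * raise_to(5, 4)
= 5 * 5 * 5 * 5 * 5 * 5 * 5 * 5 * 5 * 5 * raise_to(5, 3)
= 5 * 5 * 5 * 5 * 5 * 5 * 5 * 5 * 5 * 5 * 5 * raise_to(5, 2)
= 5 * 5 * 5 * 5 * 5 * 5 * 5 * 5 * 5 * 5 * 5 * 5 * raise_to(5, 1)
= 5 * 5 * 5 * 5 * 5 * 5 * 5 * 5 * 5 * 5 * 5 * 5 * 5 * raise_to(5, 0)
= 5 * 5 * 5 * 5 * 5 * 5 * 5 * 5 * 5 * 5 * 5 * 5 * 5 * 1
= 1220703125

1220703125


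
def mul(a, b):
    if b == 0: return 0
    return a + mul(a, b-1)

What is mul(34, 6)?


mul(34, 6) = 34 + mul(34, 5)
mul(34, 5) = 34 + mul(34, 4)
mul(34, 4) = 34 + mul(34, 3)
mul(34, 3) = 34 + mul(34, 2)
mul(34, 2) = 34 + mul(34, 1)
mul(34, 1) = 34 + mul(34, 0)
mul(34, 0) = 0  (base case)
Total: 34 + 34 + 34 + 34 + 34 + 34 + 0 = 204

204


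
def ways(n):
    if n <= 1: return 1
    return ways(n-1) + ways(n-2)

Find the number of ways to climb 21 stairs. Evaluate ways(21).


Building up from base cases:
ways(0) = 1
ways(1) = 1
ways(2) = ways(1) + ways(0) = 1 + 1 = 2
ways(3) = ways(2) + ways(1) = 2 + 1 = 3
ways(4) = ways(3) + ways(2) = 3 + 2 = 5
ways(5) = ways(4) + ways(3) = 5 + 3 = 8
ways(6) = ways(5) + ways(4) = 8 + 5 = 13
ways(7) = ways(6) + ways(5) = 13 + 8 = 21
ways(8) = ways(7) + ways(6) = 21 + 13 = 34
ways(9) = ways(8) + ways(7) = 34 + 21 = 55
ways(10) = ways(9) + ways(8) = 55 + 34 = 89
ways(11) = ways(10) + ways(9) = 89 + 55 = 144
ways(12) = ways(11) + ways(10) = 144 + 89 = 233
ways(13) = ways(12) + ways(11) = 233 + 144 = 377
ways(14) = ways(13) + ways(12) = 377 + 233 = 610
ways(15) = ways(14) + ways(13) = 610 + 377 = 987
ways(16) = ways(15) + ways(14) = 987 + 610 = 1597
ways(17) = ways(16) + ways(15) = 1597 + 987 = 2584
ways(18) = ways(17) + ways(16) = 2584 + 1597 = 4181
ways(19) = ways(18) + ways(17) = 4181 + 2584 = 6765
ways(20) = ways(19) + ways(18) = 6765 + 4181 = 10946
ways(21) = ways(20) + ways(19) = 10946 + 6765 = 17711

17711


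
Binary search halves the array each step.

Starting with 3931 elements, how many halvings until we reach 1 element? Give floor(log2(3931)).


3931 / 2 = 1965
1965 / 2 = 982
982 / 2 = 491
491 / 2 = 245
245 / 2 = 122
122 / 2 = 61
61 / 2 = 30
30 / 2 = 15
15 / 2 = 7
7 / 2 = 3
3 / 2 = 1
Reached 1 after 11 halvings

11


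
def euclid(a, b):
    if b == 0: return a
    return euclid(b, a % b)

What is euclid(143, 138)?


euclid(143, 138) = euclid(138, 5)
euclid(138, 5) = euclid(5, 3)
euclid(5, 3) = euclid(3, 2)
euclid(3, 2) = euclid(2, 1)
euclid(2, 1) = euclid(1, 0)
euclid(1, 0) = 1  (base case)

1


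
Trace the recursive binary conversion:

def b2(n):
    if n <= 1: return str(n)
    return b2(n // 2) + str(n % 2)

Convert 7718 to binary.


b2(7718) = b2(3859) + '0'
b2(3859) = b2(1929) + '1'
b2(1929) = b2(964) + '1'
b2(964) = b2(482) + '0'
b2(482) = b2(241) + '0'
b2(241) = b2(120) + '1'
b2(120) = b2(60) + '0'
b2(60) = b2(30) + '0'
b2(30) = b2(15) + '0'
b2(15) = b2(7) + '1'
b2(7) = b2(3) + '1'
b2(3) = b2(1) + '1'
b2(1) = '1'  (base case)
Concatenating: '1' + '1' + '1' + '1' + '0' + '0' + '0' + '1' + '0' + '0' + '1' + '1' + '0' = '1111000100110'

1111000100110


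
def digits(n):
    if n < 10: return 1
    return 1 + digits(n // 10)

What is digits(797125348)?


digits(797125348) = 1 + digits(79712534)
digits(79712534) = 1 + digits(7971253)
digits(7971253) = 1 + digits(797125)
digits(797125) = 1 + digits(79712)
digits(79712) = 1 + digits(7971)
digits(7971) = 1 + digits(797)
digits(797) = 1 + digits(79)
digits(79) = 1 + digits(7)
digits(7) = 1  (base case: 7 < 10)
Unwinding: 1 + 1 + 1 + 1 + 1 + 1 + 1 + 1 + 1 = 9

9


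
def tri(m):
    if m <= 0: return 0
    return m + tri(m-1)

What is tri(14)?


tri(14)
= 14 + 13 + 12 + 11 + 10 + 9 + 8 + 7 + 6 + 5 + 4 + 3 + 2 + 1 + tri(0)
= 14 + 13 + 12 + 11 + 10 + 9 + 8 + 7 + 6 + 5 + 4 + 3 + 2 + 1 + 0
= 105

105


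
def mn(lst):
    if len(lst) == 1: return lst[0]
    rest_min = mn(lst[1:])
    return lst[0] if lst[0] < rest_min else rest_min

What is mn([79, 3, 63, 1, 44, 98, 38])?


mn([79, 3, 63, 1, 44, 98, 38]): compare 79 with mn([3, 63, 1, 44, 98, 38])
mn([3, 63, 1, 44, 98, 38]): compare 3 with mn([63, 1, 44, 98, 38])
mn([63, 1, 44, 98, 38]): compare 63 with mn([1, 44, 98, 38])
mn([1, 44, 98, 38]): compare 1 with mn([44, 98, 38])
mn([44, 98, 38]): compare 44 with mn([98, 38])
mn([98, 38]): compare 98 with mn([38])
mn([38]) = 38  (base case)
Compare 98 with 38 -> 38
Compare 44 with 38 -> 38
Compare 1 with 38 -> 1
Compare 63 with 1 -> 1
Compare 3 with 1 -> 1
Compare 79 with 1 -> 1

1


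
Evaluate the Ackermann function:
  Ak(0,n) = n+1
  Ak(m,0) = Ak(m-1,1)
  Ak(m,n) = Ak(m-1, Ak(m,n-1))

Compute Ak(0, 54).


Ak(0, 54) = 55
Result: Ak(0, 54) = 55

55


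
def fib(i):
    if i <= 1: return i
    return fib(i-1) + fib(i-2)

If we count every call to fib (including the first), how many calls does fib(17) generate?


Let C(n) = total calls for fib(n)
C(0) = 1, C(1) = 1
C(2) = 1 + C(1) + C(0) = 1 + 1 + 1 = 3
C(3) = 1 + C(2) + C(1) = 1 + 3 + 1 = 5
C(4) = 1 + C(3) + C(2) = 1 + 5 + 3 = 9
C(5) = 1 + C(4) + C(3) = 1 + 9 + 5 = 15
C(6) = 1 + C(5) + C(4) = 1 + 15 + 9 = 25
C(7) = 1 + C(6) + C(5) = 1 + 25 + 15 = 41
C(8) = 1 + C(7) + C(6) = 1 + 41 + 25 = 67
C(9) = 1 + C(8) + C(7) = 1 + 67 + 41 = 109
C(10) = 1 + C(9) + C(8) = 1 + 109 + 67 = 177
C(11) = 1 + C(10) + C(9) = 1 + 177 + 109 = 287
C(12) = 1 + C(11) + C(10) = 1 + 287 + 177 = 465
C(13) = 1 + C(12) + C(11) = 1 + 465 + 287 = 753
C(14) = 1 + C(13) + C(12) = 1 + 753 + 465 = 1219
C(15) = 1 + C(14) + C(13) = 1 + 1219 + 753 = 1973
C(16) = 1 + C(15) + C(14) = 1 + 1973 + 1219 = 3193
C(17) = 1 + C(16) + C(15) = 1 + 3193 + 1973 = 5167

5167


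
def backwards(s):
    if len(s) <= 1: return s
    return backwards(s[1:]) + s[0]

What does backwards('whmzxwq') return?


backwards('whmzxwq') = backwards('hmzxwq') + 'w'
backwards('hmzxwq') = backwards('mzxwq') + 'h'
backwards('mzxwq') = backwards('zxwq') + 'm'
backwards('zxwq') = backwards('xwq') + 'z'
backwards('xwq') = backwards('wq') + 'x'
backwards('wq') = backwards('q') + 'w'
backwards('q') = 'q'  (base case)
Concatenating: 'q' + 'w' + 'x' + 'z' + 'm' + 'h' + 'w' = 'qwxzmhw'

qwxzmhw


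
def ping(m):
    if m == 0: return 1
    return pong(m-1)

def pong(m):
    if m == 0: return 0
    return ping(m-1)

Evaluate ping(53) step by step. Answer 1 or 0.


ping(53) = pong(52)
pong(52) = ping(51)
ping(51) = pong(50)
pong(50) = ping(49)
ping(49) = pong(48)
pong(48) = ping(47)
ping(47) = pong(46)
pong(46) = ping(45)
ping(45) = pong(44)
pong(44) = ping(43)
ping(43) = pong(42)
pong(42) = ping(41)
ping(41) = pong(40)
pong(40) = ping(39)
ping(39) = pong(38)
pong(38) = ping(37)
ping(37) = pong(36)
pong(36) = ping(35)
ping(35) = pong(34)
pong(34) = ping(33)
ping(33) = pong(32)
pong(32) = ping(31)
ping(31) = pong(30)
pong(30) = ping(29)
ping(29) = pong(28)
pong(28) = ping(27)
ping(27) = pong(26)
pong(26) = ping(25)
ping(25) = pong(24)
pong(24) = ping(23)
ping(23) = pong(22)
pong(22) = ping(21)
ping(21) = pong(20)
pong(20) = ping(19)
ping(19) = pong(18)
pong(18) = ping(17)
ping(17) = pong(16)
pong(16) = ping(15)
ping(15) = pong(14)
pong(14) = ping(13)
ping(13) = pong(12)
pong(12) = ping(11)
ping(11) = pong(10)
pong(10) = ping(9)
ping(9) = pong(8)
pong(8) = ping(7)
ping(7) = pong(6)
pong(6) = ping(5)
ping(5) = pong(4)
pong(4) = ping(3)
ping(3) = pong(2)
pong(2) = ping(1)
ping(1) = pong(0)
pong(0) = 0  (base case)
Result: 0

0


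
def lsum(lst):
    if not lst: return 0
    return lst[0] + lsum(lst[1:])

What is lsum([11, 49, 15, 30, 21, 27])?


lsum([11, 49, 15, 30, 21, 27]) = 11 + lsum([49, 15, 30, 21, 27])
lsum([49, 15, 30, 21, 27]) = 49 + lsum([15, 30, 21, 27])
lsum([15, 30, 21, 27]) = 15 + lsum([30, 21, 27])
lsum([30, 21, 27]) = 30 + lsum([21, 27])
lsum([21, 27]) = 21 + lsum([27])
lsum([27]) = 27 + lsum([])
lsum([]) = 0  (base case)
Total: 11 + 49 + 15 + 30 + 21 + 27 + 0 = 153

153


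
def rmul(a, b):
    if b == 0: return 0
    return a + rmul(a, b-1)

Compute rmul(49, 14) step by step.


rmul(49, 14) = 49 + rmul(49, 13)
rmul(49, 13) = 49 + rmul(49, 12)
rmul(49, 12) = 49 + rmul(49, 11)
rmul(49, 11) = 49 + rmul(49, 10)
rmul(49, 10) = 49 + rmul(49, 9)
rmul(49, 9) = 49 + rmul(49, 8)
rmul(49, 8) = 49 + rmul(49, 7)
rmul(49, 7) = 49 + rmul(49, 6)
rmul(49, 6) = 49 + rmul(49, 5)
rmul(49, 5) = 49 + rmul(49, 4)
rmul(49, 4) = 49 + rmul(49, 3)
rmul(49, 3) = 49 + rmul(49, 2)
rmul(49, 2) = 49 + rmul(49, 1)
rmul(49, 1) = 49 + rmul(49, 0)
rmul(49, 0) = 0  (base case)
Total: 49 + 49 + 49 + 49 + 49 + 49 + 49 + 49 + 49 + 49 + 49 + 49 + 49 + 49 + 0 = 686

686


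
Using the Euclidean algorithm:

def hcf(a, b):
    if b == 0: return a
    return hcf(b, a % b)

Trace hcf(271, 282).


hcf(271, 282) = hcf(282, 271)
hcf(282, 271) = hcf(271, 11)
hcf(271, 11) = hcf(11, 7)
hcf(11, 7) = hcf(7, 4)
hcf(7, 4) = hcf(4, 3)
hcf(4, 3) = hcf(3, 1)
hcf(3, 1) = hcf(1, 0)
hcf(1, 0) = 1  (base case)

1


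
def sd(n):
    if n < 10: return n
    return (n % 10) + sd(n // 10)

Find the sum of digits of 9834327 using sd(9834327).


sd(9834327) = 7 + sd(983432)
sd(983432) = 2 + sd(98343)
sd(98343) = 3 + sd(9834)
sd(9834) = 4 + sd(983)
sd(983) = 3 + sd(98)
sd(98) = 8 + sd(9)
sd(9) = 9  (base case)
Total: 7 + 2 + 3 + 4 + 3 + 8 + 9 = 36

36


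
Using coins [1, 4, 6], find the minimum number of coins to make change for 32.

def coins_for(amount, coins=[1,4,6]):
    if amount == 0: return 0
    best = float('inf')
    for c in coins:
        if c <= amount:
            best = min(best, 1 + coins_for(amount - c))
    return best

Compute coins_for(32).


Building up with DP:
coins_for(0) = 0
coins_for(1) = min(1+coins_for(0)=1+0=1) = 1
coins_for(2) = min(1+coins_for(1)=1+1=2) = 2
coins_for(3) = min(1+coins_for(2)=1+2=3) = 3
coins_for(4) = min(1+coins_for(3)=1+3=4, 1+coins_for(0)=1+0=1) = 1
coins_for(5) = min(1+coins_for(4)=1+1=2, 1+coins_for(1)=1+1=2) = 2
coins_for(6) = min(1+coins_for(5)=1+2=3, 1+coins_for(2)=1+2=3, 1+coins_for(0)=1+0=1) = 1
coins_for(7) = min(1+coins_for(6)=1+1=2, 1+coins_for(3)=1+3=4, 1+coins_for(1)=1+1=2) = 2
coins_for(8) = min(1+coins_for(7)=1+2=3, 1+coins_for(4)=1+1=2, 1+coins_for(2)=1+2=3) = 2
coins_for(9) = min(1+coins_for(8)=1+2=3, 1+coins_for(5)=1+2=3, 1+coins_for(3)=1+3=4) = 3
coins_for(10) = min(1+coins_for(9)=1+3=4, 1+coins_for(6)=1+1=2, 1+coins_for(4)=1+1=2) = 2
coins_for(11) = min(1+coins_for(10)=1+2=3, 1+coins_for(7)=1+2=3, 1+coins_for(5)=1+2=3) = 3
coins_for(12) = min(1+coins_for(11)=1+3=4, 1+coins_for(8)=1+2=3, 1+coins_for(6)=1+1=2) = 2
coins_for(13) = min(1+coins_for(12)=1+2=3, 1+coins_for(9)=1+3=4, 1+coins_for(7)=1+2=3) = 3
coins_for(14) = min(1+coins_for(13)=1+3=4, 1+coins_for(10)=1+2=3, 1+coins_for(8)=1+2=3) = 3
coins_for(15) = min(1+coins_for(14)=1+3=4, 1+coins_for(11)=1+3=4, 1+coins_for(9)=1+3=4) = 4
coins_for(16) = min(1+coins_for(15)=1+4=5, 1+coins_for(12)=1+2=3, 1+coins_for(10)=1+2=3) = 3
coins_for(17) = min(1+coins_for(16)=1+3=4, 1+coins_for(13)=1+3=4, 1+coins_for(11)=1+3=4) = 4
coins_for(18) = min(1+coins_for(17)=1+4=5, 1+coins_for(14)=1+3=4, 1+coins_for(12)=1+2=3) = 3
coins_for(19) = min(1+coins_for(18)=1+3=4, 1+coins_for(15)=1+4=5, 1+coins_for(13)=1+3=4) = 4
coins_for(20) = min(1+coins_for(19)=1+4=5, 1+coins_for(16)=1+3=4, 1+coins_for(14)=1+3=4) = 4
coins_for(21) = min(1+coins_for(20)=1+4=5, 1+coins_for(17)=1+4=5, 1+coins_for(15)=1+4=5) = 5
coins_for(22) = min(1+coins_for(21)=1+5=6, 1+coins_for(18)=1+3=4, 1+coins_for(16)=1+3=4) = 4
coins_for(23) = min(1+coins_for(22)=1+4=5, 1+coins_for(19)=1+4=5, 1+coins_for(17)=1+4=5) = 5
coins_for(24) = min(1+coins_for(23)=1+5=6, 1+coins_for(20)=1+4=5, 1+coins_for(18)=1+3=4) = 4
coins_for(25) = min(1+coins_for(24)=1+4=5, 1+coins_for(21)=1+5=6, 1+coins_for(19)=1+4=5) = 5
coins_for(26) = min(1+coins_for(25)=1+5=6, 1+coins_for(22)=1+4=5, 1+coins_for(20)=1+4=5) = 5
coins_for(27) = min(1+coins_for(26)=1+5=6, 1+coins_for(23)=1+5=6, 1+coins_for(21)=1+5=6) = 6
coins_for(28) = min(1+coins_for(27)=1+6=7, 1+coins_for(24)=1+4=5, 1+coins_for(22)=1+4=5) = 5
coins_for(29) = min(1+coins_for(28)=1+5=6, 1+coins_for(25)=1+5=6, 1+coins_for(23)=1+5=6) = 6
coins_for(30) = min(1+coins_for(29)=1+6=7, 1+coins_for(26)=1+5=6, 1+coins_for(24)=1+4=5) = 5
coins_for(31) = min(1+coins_for(30)=1+5=6, 1+coins_for(27)=1+6=7, 1+coins_for(25)=1+5=6) = 6
coins_for(32) = min(1+coins_for(31)=1+6=7, 1+coins_for(28)=1+5=6, 1+coins_for(26)=1+5=6) = 6

6


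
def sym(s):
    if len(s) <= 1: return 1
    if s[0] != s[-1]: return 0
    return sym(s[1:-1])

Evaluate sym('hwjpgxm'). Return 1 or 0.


sym('hwjpgxm'): s[0]='h' != s[-1]='m' -> return 0
Result: 0 (not a palindrome)

0


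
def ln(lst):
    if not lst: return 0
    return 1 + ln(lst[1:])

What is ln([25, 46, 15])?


ln([25, 46, 15]) = 1 + ln([46, 15])
ln([46, 15]) = 1 + ln([15])
ln([15]) = 1 + ln([])
ln([]) = 0  (base case)
Unwinding: 1 + 1 + 1 + 0 = 3

3


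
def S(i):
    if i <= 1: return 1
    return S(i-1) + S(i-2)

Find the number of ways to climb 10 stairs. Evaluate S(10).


Building up from base cases:
S(0) = 1
S(1) = 1
S(2) = S(1) + S(0) = 1 + 1 = 2
S(3) = S(2) + S(1) = 2 + 1 = 3
S(4) = S(3) + S(2) = 3 + 2 = 5
S(5) = S(4) + S(3) = 5 + 3 = 8
S(6) = S(5) + S(4) = 8 + 5 = 13
S(7) = S(6) + S(5) = 13 + 8 = 21
S(8) = S(7) + S(6) = 21 + 13 = 34
S(9) = S(8) + S(7) = 34 + 21 = 55
S(10) = S(9) + S(8) = 55 + 34 = 89

89


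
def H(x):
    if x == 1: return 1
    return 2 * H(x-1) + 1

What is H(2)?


H(2) = 2 * H(1) + 1
H(1) = 1  (base case)
H(2) = 2 * 1 + 1 = 3

3


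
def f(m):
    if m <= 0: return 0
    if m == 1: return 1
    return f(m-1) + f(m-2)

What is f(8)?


Computing f(8) bottom-up:
f(0) = 0
f(1) = 1
f(2) = f(1) + f(0) = 1 + 0 = 1
f(3) = f(2) + f(1) = 1 + 1 = 2
f(4) = f(3) + f(2) = 2 + 1 = 3
f(5) = f(4) + f(3) = 3 + 2 = 5
f(6) = f(5) + f(4) = 5 + 3 = 8
f(7) = f(6) + f(5) = 8 + 5 = 13
f(8) = f(7) + f(6) = 13 + 8 = 21

21


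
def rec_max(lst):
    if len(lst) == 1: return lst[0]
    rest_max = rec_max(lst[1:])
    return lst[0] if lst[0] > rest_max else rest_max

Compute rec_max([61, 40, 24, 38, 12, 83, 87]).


rec_max([61, 40, 24, 38, 12, 83, 87]): compare 61 with rec_max([40, 24, 38, 12, 83, 87])
rec_max([40, 24, 38, 12, 83, 87]): compare 40 with rec_max([24, 38, 12, 83, 87])
rec_max([24, 38, 12, 83, 87]): compare 24 with rec_max([38, 12, 83, 87])
rec_max([38, 12, 83, 87]): compare 38 with rec_max([12, 83, 87])
rec_max([12, 83, 87]): compare 12 with rec_max([83, 87])
rec_max([83, 87]): compare 83 with rec_max([87])
rec_max([87]) = 87  (base case)
Compare 83 with 87 -> 87
Compare 12 with 87 -> 87
Compare 38 with 87 -> 87
Compare 24 with 87 -> 87
Compare 40 with 87 -> 87
Compare 61 with 87 -> 87

87


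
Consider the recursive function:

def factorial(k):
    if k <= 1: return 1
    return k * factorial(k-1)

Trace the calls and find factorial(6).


factorial(6)
= 6 * factorial(5)
= 6 * 5 * factorial(4)
= 6 * 5 * 4 * factorial(3)
= 6 * 5 * 4 * 3 * factorial(2)
= 6 * 5 * 4 * 3 * 2 * factorial(1)
= 6 * 5 * 4 * 3 * 2 * 1
= 720

720


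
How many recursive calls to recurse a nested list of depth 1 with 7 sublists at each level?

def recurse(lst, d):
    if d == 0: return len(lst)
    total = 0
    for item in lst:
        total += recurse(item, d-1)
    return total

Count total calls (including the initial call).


At depth 0 (root): 1 call
At depth 1: each of 1 parents calls recurse on 7 children = 7 calls
Total: 1 + 7 = 8

8


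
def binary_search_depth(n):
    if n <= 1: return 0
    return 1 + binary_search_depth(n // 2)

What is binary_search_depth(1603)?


1603 / 2 = 801
801 / 2 = 400
400 / 2 = 200
200 / 2 = 100
100 / 2 = 50
50 / 2 = 25
25 / 2 = 12
12 / 2 = 6
6 / 2 = 3
3 / 2 = 1
Reached 1 after 10 halvings

10


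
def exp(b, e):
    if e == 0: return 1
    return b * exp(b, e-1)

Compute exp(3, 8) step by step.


exp(3, 8)
= 3 * exp(3, 7)
= 3 * 3 * exp(3, 6)
= 3 * 3 * 3 * exp(3, 5)
= 3 * 3 * 3 * 3 * exp(3, 4)
= 3 * 3 * 3 * 3 * 3 * exp(3, 3)
= 3 * 3 * 3 * 3 * 3 * 3 * exp(3, 2)
= 3 * 3 * 3 * 3 * 3 * 3 * 3 * exp(3, 1)
= 3 * 3 * 3 * 3 * 3 * 3 * 3 * 3 * exp(3, 0)
= 3 * 3 * 3 * 3 * 3 * 3 * 3 * 3 * 1
= 6561

6561


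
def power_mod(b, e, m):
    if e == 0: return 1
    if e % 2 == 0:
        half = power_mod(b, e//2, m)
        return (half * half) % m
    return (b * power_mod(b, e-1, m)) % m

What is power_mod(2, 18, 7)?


power_mod(2, 18, 7): e is even, compute power_mod(2, 9, 7)
  power_mod(2, 9, 7): e is odd, compute power_mod(2, 8, 7)
    power_mod(2, 8, 7): e is even, compute power_mod(2, 4, 7)
      power_mod(2, 4, 7): e is even, compute power_mod(2, 2, 7)
        power_mod(2, 2, 7): e is even, compute power_mod(2, 1, 7)
          power_mod(2, 1, 7): e is odd, compute power_mod(2, 0, 7)
          power_mod(2, 0, 7) = 1
          (2 * 1) % 7 = 2
        half=2, (2*2) % 7 = 4
      half=4, (4*4) % 7 = 2
    half=2, (2*2) % 7 = 4
  (2 * 4) % 7 = 1
half=1, (1*1) % 7 = 1

1


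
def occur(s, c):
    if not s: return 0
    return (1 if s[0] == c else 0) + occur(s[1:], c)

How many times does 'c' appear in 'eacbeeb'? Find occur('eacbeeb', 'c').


s[0]='e' != 'c' -> 0
s[0]='a' != 'c' -> 0
s[0]='c' == 'c' -> 1
s[0]='b' != 'c' -> 0
s[0]='e' != 'c' -> 0
s[0]='e' != 'c' -> 0
s[0]='b' != 'c' -> 0
Sum: 0 + 0 + 1 + 0 + 0 + 0 + 0 = 1

1


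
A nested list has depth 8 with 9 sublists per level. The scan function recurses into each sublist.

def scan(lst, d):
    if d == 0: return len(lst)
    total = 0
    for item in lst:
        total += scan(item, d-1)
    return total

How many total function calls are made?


At depth 0 (root): 1 call
At depth 1: each of 1 parents calls scan on 9 children = 9 calls
At depth 2: each of 9 parents calls scan on 9 children = 81 calls
At depth 3: each of 81 parents calls scan on 9 children = 729 calls
At depth 4: each of 729 parents calls scan on 9 children = 6561 calls
At depth 5: each of 6561 parents calls scan on 9 children = 59049 calls
At depth 6: each of 59049 parents calls scan on 9 children = 531441 calls
At depth 7: each of 531441 parents calls scan on 9 children = 4782969 calls
At depth 8: each of 4782969 parents calls scan on 9 children = 43046721 calls
Total: 1 + 9 + 81 + 729 + 6561 + 59049 + 531441 + 4782969 + 43046721 = 48427561

48427561


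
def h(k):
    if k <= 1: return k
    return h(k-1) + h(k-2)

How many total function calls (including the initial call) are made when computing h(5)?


Let C(n) = total calls for h(n)
C(0) = 1, C(1) = 1
C(2) = 1 + C(1) + C(0) = 1 + 1 + 1 = 3
C(3) = 1 + C(2) + C(1) = 1 + 3 + 1 = 5
C(4) = 1 + C(3) + C(2) = 1 + 5 + 3 = 9
C(5) = 1 + C(4) + C(3) = 1 + 9 + 5 = 15

15


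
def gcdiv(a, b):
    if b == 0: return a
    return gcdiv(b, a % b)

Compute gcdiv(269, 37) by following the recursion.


gcdiv(269, 37) = gcdiv(37, 10)
gcdiv(37, 10) = gcdiv(10, 7)
gcdiv(10, 7) = gcdiv(7, 3)
gcdiv(7, 3) = gcdiv(3, 1)
gcdiv(3, 1) = gcdiv(1, 0)
gcdiv(1, 0) = 1  (base case)

1


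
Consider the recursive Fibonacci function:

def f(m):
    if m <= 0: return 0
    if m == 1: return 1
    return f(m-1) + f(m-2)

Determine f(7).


Computing f(7) bottom-up:
f(0) = 0
f(1) = 1
f(2) = f(1) + f(0) = 1 + 0 = 1
f(3) = f(2) + f(1) = 1 + 1 = 2
f(4) = f(3) + f(2) = 2 + 1 = 3
f(5) = f(4) + f(3) = 3 + 2 = 5
f(6) = f(5) + f(4) = 5 + 3 = 8
f(7) = f(6) + f(5) = 8 + 5 = 13

13


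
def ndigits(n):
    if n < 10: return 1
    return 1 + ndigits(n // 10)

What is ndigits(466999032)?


ndigits(466999032) = 1 + ndigits(46699903)
ndigits(46699903) = 1 + ndigits(4669990)
ndigits(4669990) = 1 + ndigits(466999)
ndigits(466999) = 1 + ndigits(46699)
ndigits(46699) = 1 + ndigits(4669)
ndigits(4669) = 1 + ndigits(466)
ndigits(466) = 1 + ndigits(46)
ndigits(46) = 1 + ndigits(4)
ndigits(4) = 1  (base case: 4 < 10)
Unwinding: 1 + 1 + 1 + 1 + 1 + 1 + 1 + 1 + 1 = 9

9


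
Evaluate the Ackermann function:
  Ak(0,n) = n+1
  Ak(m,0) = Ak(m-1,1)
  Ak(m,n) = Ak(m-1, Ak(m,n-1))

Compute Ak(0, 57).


Ak(0, 57) = 58
Result: Ak(0, 57) = 58

58


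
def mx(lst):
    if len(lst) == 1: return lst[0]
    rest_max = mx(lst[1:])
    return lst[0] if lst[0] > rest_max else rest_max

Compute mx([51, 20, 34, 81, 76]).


mx([51, 20, 34, 81, 76]): compare 51 with mx([20, 34, 81, 76])
mx([20, 34, 81, 76]): compare 20 with mx([34, 81, 76])
mx([34, 81, 76]): compare 34 with mx([81, 76])
mx([81, 76]): compare 81 with mx([76])
mx([76]) = 76  (base case)
Compare 81 with 76 -> 81
Compare 34 with 81 -> 81
Compare 20 with 81 -> 81
Compare 51 with 81 -> 81

81


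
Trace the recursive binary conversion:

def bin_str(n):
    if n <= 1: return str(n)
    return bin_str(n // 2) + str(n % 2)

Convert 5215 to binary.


bin_str(5215) = bin_str(2607) + '1'
bin_str(2607) = bin_str(1303) + '1'
bin_str(1303) = bin_str(651) + '1'
bin_str(651) = bin_str(325) + '1'
bin_str(325) = bin_str(162) + '1'
bin_str(162) = bin_str(81) + '0'
bin_str(81) = bin_str(40) + '1'
bin_str(40) = bin_str(20) + '0'
bin_str(20) = bin_str(10) + '0'
bin_str(10) = bin_str(5) + '0'
bin_str(5) = bin_str(2) + '1'
bin_str(2) = bin_str(1) + '0'
bin_str(1) = '1'  (base case)
Concatenating: '1' + '0' + '1' + '0' + '0' + '0' + '1' + '0' + '1' + '1' + '1' + '1' + '1' = '1010001011111'

1010001011111


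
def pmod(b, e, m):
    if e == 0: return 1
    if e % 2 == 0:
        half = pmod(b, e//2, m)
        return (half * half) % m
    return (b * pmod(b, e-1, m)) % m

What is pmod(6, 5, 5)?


pmod(6, 5, 5): e is odd, compute pmod(6, 4, 5)
  pmod(6, 4, 5): e is even, compute pmod(6, 2, 5)
    pmod(6, 2, 5): e is even, compute pmod(6, 1, 5)
      pmod(6, 1, 5): e is odd, compute pmod(6, 0, 5)
        pmod(6, 0, 5) = 1
      (6 * 1) % 5 = 1
    half=1, (1*1) % 5 = 1
  half=1, (1*1) % 5 = 1
(6 * 1) % 5 = 1

1


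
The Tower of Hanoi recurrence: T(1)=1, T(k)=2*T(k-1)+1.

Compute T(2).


T(2) = 2 * T(1) + 1
T(1) = 1  (base case)
T(2) = 2 * 1 + 1 = 3

3


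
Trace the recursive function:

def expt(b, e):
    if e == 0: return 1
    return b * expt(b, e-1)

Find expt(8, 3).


expt(8, 3)
= 8 * expt(8, 2)
= 8 * 8 * expt(8, 1)
= 8 * 8 * 8 * expt(8, 0)
= 8 * 8 * 8 * 1
= 512

512


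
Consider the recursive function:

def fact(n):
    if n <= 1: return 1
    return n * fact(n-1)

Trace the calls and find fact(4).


fact(4)
= 4 * fact(3)
= 4 * 3 * fact(2)
= 4 * 3 * 2 * fact(1)
= 4 * 3 * 2 * 1
= 24

24


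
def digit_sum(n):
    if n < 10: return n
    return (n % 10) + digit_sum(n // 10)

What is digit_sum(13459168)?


digit_sum(13459168) = 8 + digit_sum(1345916)
digit_sum(1345916) = 6 + digit_sum(134591)
digit_sum(134591) = 1 + digit_sum(13459)
digit_sum(13459) = 9 + digit_sum(1345)
digit_sum(1345) = 5 + digit_sum(134)
digit_sum(134) = 4 + digit_sum(13)
digit_sum(13) = 3 + digit_sum(1)
digit_sum(1) = 1  (base case)
Total: 8 + 6 + 1 + 9 + 5 + 4 + 3 + 1 = 37

37


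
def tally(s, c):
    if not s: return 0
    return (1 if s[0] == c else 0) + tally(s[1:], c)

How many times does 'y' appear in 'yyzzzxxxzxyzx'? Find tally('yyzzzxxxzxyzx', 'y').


s[0]='y' == 'y' -> 1
s[0]='y' == 'y' -> 1
s[0]='z' != 'y' -> 0
s[0]='z' != 'y' -> 0
s[0]='z' != 'y' -> 0
s[0]='x' != 'y' -> 0
s[0]='x' != 'y' -> 0
s[0]='x' != 'y' -> 0
s[0]='z' != 'y' -> 0
s[0]='x' != 'y' -> 0
s[0]='y' == 'y' -> 1
s[0]='z' != 'y' -> 0
s[0]='x' != 'y' -> 0
Sum: 1 + 1 + 0 + 0 + 0 + 0 + 0 + 0 + 0 + 0 + 1 + 0 + 0 = 3

3


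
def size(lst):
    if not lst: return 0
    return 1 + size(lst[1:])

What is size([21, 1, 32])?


size([21, 1, 32]) = 1 + size([1, 32])
size([1, 32]) = 1 + size([32])
size([32]) = 1 + size([])
size([]) = 0  (base case)
Unwinding: 1 + 1 + 1 + 0 = 3

3


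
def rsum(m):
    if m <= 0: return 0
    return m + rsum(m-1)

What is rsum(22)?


rsum(22)
= 22 + 21 + 20 + 19 + 18 + 17 + 16 + 15 + 14 + 13 + 12 + 11 + 10 + 9 + 8 + 7 + 6 + 5 + 4 + 3 + 2 + 1 + rsum(0)
= 22 + 21 + 20 + 19 + 18 + 17 + 16 + 15 + 14 + 13 + 12 + 11 + 10 + 9 + 8 + 7 + 6 + 5 + 4 + 3 + 2 + 1 + 0
= 253

253


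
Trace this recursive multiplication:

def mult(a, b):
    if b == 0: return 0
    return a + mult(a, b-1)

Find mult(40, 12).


mult(40, 12) = 40 + mult(40, 11)
mult(40, 11) = 40 + mult(40, 10)
mult(40, 10) = 40 + mult(40, 9)
mult(40, 9) = 40 + mult(40, 8)
mult(40, 8) = 40 + mult(40, 7)
mult(40, 7) = 40 + mult(40, 6)
mult(40, 6) = 40 + mult(40, 5)
mult(40, 5) = 40 + mult(40, 4)
mult(40, 4) = 40 + mult(40, 3)
mult(40, 3) = 40 + mult(40, 2)
mult(40, 2) = 40 + mult(40, 1)
mult(40, 1) = 40 + mult(40, 0)
mult(40, 0) = 0  (base case)
Total: 40 + 40 + 40 + 40 + 40 + 40 + 40 + 40 + 40 + 40 + 40 + 40 + 0 = 480

480


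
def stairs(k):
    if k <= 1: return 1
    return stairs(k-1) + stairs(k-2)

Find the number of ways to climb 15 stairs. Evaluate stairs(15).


Building up from base cases:
stairs(0) = 1
stairs(1) = 1
stairs(2) = stairs(1) + stairs(0) = 1 + 1 = 2
stairs(3) = stairs(2) + stairs(1) = 2 + 1 = 3
stairs(4) = stairs(3) + stairs(2) = 3 + 2 = 5
stairs(5) = stairs(4) + stairs(3) = 5 + 3 = 8
stairs(6) = stairs(5) + stairs(4) = 8 + 5 = 13
stairs(7) = stairs(6) + stairs(5) = 13 + 8 = 21
stairs(8) = stairs(7) + stairs(6) = 21 + 13 = 34
stairs(9) = stairs(8) + stairs(7) = 34 + 21 = 55
stairs(10) = stairs(9) + stairs(8) = 55 + 34 = 89
stairs(11) = stairs(10) + stairs(9) = 89 + 55 = 144
stairs(12) = stairs(11) + stairs(10) = 144 + 89 = 233
stairs(13) = stairs(12) + stairs(11) = 233 + 144 = 377
stairs(14) = stairs(13) + stairs(12) = 377 + 233 = 610
stairs(15) = stairs(14) + stairs(13) = 610 + 377 = 987

987


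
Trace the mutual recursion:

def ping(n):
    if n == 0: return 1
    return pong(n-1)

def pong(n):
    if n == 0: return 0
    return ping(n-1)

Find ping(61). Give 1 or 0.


ping(61) = pong(60)
pong(60) = ping(59)
ping(59) = pong(58)
pong(58) = ping(57)
ping(57) = pong(56)
pong(56) = ping(55)
ping(55) = pong(54)
pong(54) = ping(53)
ping(53) = pong(52)
pong(52) = ping(51)
ping(51) = pong(50)
pong(50) = ping(49)
ping(49) = pong(48)
pong(48) = ping(47)
ping(47) = pong(46)
pong(46) = ping(45)
ping(45) = pong(44)
pong(44) = ping(43)
ping(43) = pong(42)
pong(42) = ping(41)
ping(41) = pong(40)
pong(40) = ping(39)
ping(39) = pong(38)
pong(38) = ping(37)
ping(37) = pong(36)
pong(36) = ping(35)
ping(35) = pong(34)
pong(34) = ping(33)
ping(33) = pong(32)
pong(32) = ping(31)
ping(31) = pong(30)
pong(30) = ping(29)
ping(29) = pong(28)
pong(28) = ping(27)
ping(27) = pong(26)
pong(26) = ping(25)
ping(25) = pong(24)
pong(24) = ping(23)
ping(23) = pong(22)
pong(22) = ping(21)
ping(21) = pong(20)
pong(20) = ping(19)
ping(19) = pong(18)
pong(18) = ping(17)
ping(17) = pong(16)
pong(16) = ping(15)
ping(15) = pong(14)
pong(14) = ping(13)
ping(13) = pong(12)
pong(12) = ping(11)
ping(11) = pong(10)
pong(10) = ping(9)
ping(9) = pong(8)
pong(8) = ping(7)
ping(7) = pong(6)
pong(6) = ping(5)
ping(5) = pong(4)
pong(4) = ping(3)
ping(3) = pong(2)
pong(2) = ping(1)
ping(1) = pong(0)
pong(0) = 0  (base case)
Result: 0

0


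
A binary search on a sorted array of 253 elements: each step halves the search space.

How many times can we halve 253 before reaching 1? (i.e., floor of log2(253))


253 / 2 = 126
126 / 2 = 63
63 / 2 = 31
31 / 2 = 15
15 / 2 = 7
7 / 2 = 3
3 / 2 = 1
Reached 1 after 7 halvings

7


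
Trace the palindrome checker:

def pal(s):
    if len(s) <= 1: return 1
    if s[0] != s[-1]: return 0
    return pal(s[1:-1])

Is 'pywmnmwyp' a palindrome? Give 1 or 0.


pal('pywmnmwyp'): s[0]='p' == s[-1]='p' -> check pal('ywmnmwy')
pal('ywmnmwy'): s[0]='y' == s[-1]='y' -> check pal('wmnmw')
pal('wmnmw'): s[0]='w' == s[-1]='w' -> check pal('mnm')
pal('mnm'): s[0]='m' == s[-1]='m' -> check pal('n')
pal('n'): len <= 1 -> return 1  (base case)
Result: 1 (palindrome)

1


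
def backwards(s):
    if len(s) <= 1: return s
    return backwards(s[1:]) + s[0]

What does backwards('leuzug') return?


backwards('leuzug') = backwards('euzug') + 'l'
backwards('euzug') = backwards('uzug') + 'e'
backwards('uzug') = backwards('zug') + 'u'
backwards('zug') = backwards('ug') + 'z'
backwards('ug') = backwards('g') + 'u'
backwards('g') = 'g'  (base case)
Concatenating: 'g' + 'u' + 'z' + 'u' + 'e' + 'l' = 'guzuel'

guzuel


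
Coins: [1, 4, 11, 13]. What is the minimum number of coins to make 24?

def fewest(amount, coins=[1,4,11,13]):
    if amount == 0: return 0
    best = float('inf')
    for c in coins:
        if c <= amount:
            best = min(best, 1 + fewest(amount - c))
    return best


Building up with DP:
fewest(0) = 0
fewest(1) = min(1+fewest(0)=1+0=1) = 1
fewest(2) = min(1+fewest(1)=1+1=2) = 2
fewest(3) = min(1+fewest(2)=1+2=3) = 3
fewest(4) = min(1+fewest(3)=1+3=4, 1+fewest(0)=1+0=1) = 1
fewest(5) = min(1+fewest(4)=1+1=2, 1+fewest(1)=1+1=2) = 2
fewest(6) = min(1+fewest(5)=1+2=3, 1+fewest(2)=1+2=3) = 3
fewest(7) = min(1+fewest(6)=1+3=4, 1+fewest(3)=1+3=4) = 4
fewest(8) = min(1+fewest(7)=1+4=5, 1+fewest(4)=1+1=2) = 2
fewest(9) = min(1+fewest(8)=1+2=3, 1+fewest(5)=1+2=3) = 3
fewest(10) = min(1+fewest(9)=1+3=4, 1+fewest(6)=1+3=4) = 4
fewest(11) = min(1+fewest(10)=1+4=5, 1+fewest(7)=1+4=5, 1+fewest(0)=1+0=1) = 1
fewest(12) = min(1+fewest(11)=1+1=2, 1+fewest(8)=1+2=3, 1+fewest(1)=1+1=2) = 2
fewest(13) = min(1+fewest(12)=1+2=3, 1+fewest(9)=1+3=4, 1+fewest(2)=1+2=3, 1+fewest(0)=1+0=1) = 1
fewest(14) = min(1+fewest(13)=1+1=2, 1+fewest(10)=1+4=5, 1+fewest(3)=1+3=4, 1+fewest(1)=1+1=2) = 2
fewest(15) = min(1+fewest(14)=1+2=3, 1+fewest(11)=1+1=2, 1+fewest(4)=1+1=2, 1+fewest(2)=1+2=3) = 2
fewest(16) = min(1+fewest(15)=1+2=3, 1+fewest(12)=1+2=3, 1+fewest(5)=1+2=3, 1+fewest(3)=1+3=4) = 3
fewest(17) = min(1+fewest(16)=1+3=4, 1+fewest(13)=1+1=2, 1+fewest(6)=1+3=4, 1+fewest(4)=1+1=2) = 2
fewest(18) = min(1+fewest(17)=1+2=3, 1+fewest(14)=1+2=3, 1+fewest(7)=1+4=5, 1+fewest(5)=1+2=3) = 3
fewest(19) = min(1+fewest(18)=1+3=4, 1+fewest(15)=1+2=3, 1+fewest(8)=1+2=3, 1+fewest(6)=1+3=4) = 3
fewest(20) = min(1+fewest(19)=1+3=4, 1+fewest(16)=1+3=4, 1+fewest(9)=1+3=4, 1+fewest(7)=1+4=5) = 4
fewest(21) = min(1+fewest(20)=1+4=5, 1+fewest(17)=1+2=3, 1+fewest(10)=1+4=5, 1+fewest(8)=1+2=3) = 3
fewest(22) = min(1+fewest(21)=1+3=4, 1+fewest(18)=1+3=4, 1+fewest(11)=1+1=2, 1+fewest(9)=1+3=4) = 2
fewest(23) = min(1+fewest(22)=1+2=3, 1+fewest(19)=1+3=4, 1+fewest(12)=1+2=3, 1+fewest(10)=1+4=5) = 3
fewest(24) = min(1+fewest(23)=1+3=4, 1+fewest(20)=1+4=5, 1+fewest(13)=1+1=2, 1+fewest(11)=1+1=2) = 2

2


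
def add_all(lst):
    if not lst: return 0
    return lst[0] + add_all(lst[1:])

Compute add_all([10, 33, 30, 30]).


add_all([10, 33, 30, 30]) = 10 + add_all([33, 30, 30])
add_all([33, 30, 30]) = 33 + add_all([30, 30])
add_all([30, 30]) = 30 + add_all([30])
add_all([30]) = 30 + add_all([])
add_all([]) = 0  (base case)
Total: 10 + 33 + 30 + 30 + 0 = 103

103


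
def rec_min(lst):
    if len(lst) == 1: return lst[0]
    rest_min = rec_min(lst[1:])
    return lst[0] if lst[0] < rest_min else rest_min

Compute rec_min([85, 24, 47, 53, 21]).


rec_min([85, 24, 47, 53, 21]): compare 85 with rec_min([24, 47, 53, 21])
rec_min([24, 47, 53, 21]): compare 24 with rec_min([47, 53, 21])
rec_min([47, 53, 21]): compare 47 with rec_min([53, 21])
rec_min([53, 21]): compare 53 with rec_min([21])
rec_min([21]) = 21  (base case)
Compare 53 with 21 -> 21
Compare 47 with 21 -> 21
Compare 24 with 21 -> 21
Compare 85 with 21 -> 21

21


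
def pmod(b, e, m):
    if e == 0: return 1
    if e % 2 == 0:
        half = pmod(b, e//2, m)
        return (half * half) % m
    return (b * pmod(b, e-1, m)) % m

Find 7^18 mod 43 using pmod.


pmod(7, 18, 43): e is even, compute pmod(7, 9, 43)
  pmod(7, 9, 43): e is odd, compute pmod(7, 8, 43)
    pmod(7, 8, 43): e is even, compute pmod(7, 4, 43)
      pmod(7, 4, 43): e is even, compute pmod(7, 2, 43)
        pmod(7, 2, 43): e is even, compute pmod(7, 1, 43)
          pmod(7, 1, 43): e is odd, compute pmod(7, 0, 43)
          pmod(7, 0, 43) = 1
          (7 * 1) % 43 = 7
        half=7, (7*7) % 43 = 6
      half=6, (6*6) % 43 = 36
    half=36, (36*36) % 43 = 6
  (7 * 6) % 43 = 42
half=42, (42*42) % 43 = 1

1


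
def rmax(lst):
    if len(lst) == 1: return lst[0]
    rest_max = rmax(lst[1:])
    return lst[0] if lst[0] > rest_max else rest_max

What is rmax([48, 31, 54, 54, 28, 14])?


rmax([48, 31, 54, 54, 28, 14]): compare 48 with rmax([31, 54, 54, 28, 14])
rmax([31, 54, 54, 28, 14]): compare 31 with rmax([54, 54, 28, 14])
rmax([54, 54, 28, 14]): compare 54 with rmax([54, 28, 14])
rmax([54, 28, 14]): compare 54 with rmax([28, 14])
rmax([28, 14]): compare 28 with rmax([14])
rmax([14]) = 14  (base case)
Compare 28 with 14 -> 28
Compare 54 with 28 -> 54
Compare 54 with 54 -> 54
Compare 31 with 54 -> 54
Compare 48 with 54 -> 54

54


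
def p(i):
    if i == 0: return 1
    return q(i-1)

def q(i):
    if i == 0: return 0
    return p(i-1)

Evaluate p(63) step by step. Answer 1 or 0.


p(63) = q(62)
q(62) = p(61)
p(61) = q(60)
q(60) = p(59)
p(59) = q(58)
q(58) = p(57)
p(57) = q(56)
q(56) = p(55)
p(55) = q(54)
q(54) = p(53)
p(53) = q(52)
q(52) = p(51)
p(51) = q(50)
q(50) = p(49)
p(49) = q(48)
q(48) = p(47)
p(47) = q(46)
q(46) = p(45)
p(45) = q(44)
q(44) = p(43)
p(43) = q(42)
q(42) = p(41)
p(41) = q(40)
q(40) = p(39)
p(39) = q(38)
q(38) = p(37)
p(37) = q(36)
q(36) = p(35)
p(35) = q(34)
q(34) = p(33)
p(33) = q(32)
q(32) = p(31)
p(31) = q(30)
q(30) = p(29)
p(29) = q(28)
q(28) = p(27)
p(27) = q(26)
q(26) = p(25)
p(25) = q(24)
q(24) = p(23)
p(23) = q(22)
q(22) = p(21)
p(21) = q(20)
q(20) = p(19)
p(19) = q(18)
q(18) = p(17)
p(17) = q(16)
q(16) = p(15)
p(15) = q(14)
q(14) = p(13)
p(13) = q(12)
q(12) = p(11)
p(11) = q(10)
q(10) = p(9)
p(9) = q(8)
q(8) = p(7)
p(7) = q(6)
q(6) = p(5)
p(5) = q(4)
q(4) = p(3)
p(3) = q(2)
q(2) = p(1)
p(1) = q(0)
q(0) = 0  (base case)
Result: 0

0


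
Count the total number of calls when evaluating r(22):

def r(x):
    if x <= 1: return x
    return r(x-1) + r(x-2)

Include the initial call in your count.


Let C(n) = total calls for r(n)
C(0) = 1, C(1) = 1
C(2) = 1 + C(1) + C(0) = 1 + 1 + 1 = 3
C(3) = 1 + C(2) + C(1) = 1 + 3 + 1 = 5
C(4) = 1 + C(3) + C(2) = 1 + 5 + 3 = 9
C(5) = 1 + C(4) + C(3) = 1 + 9 + 5 = 15
C(6) = 1 + C(5) + C(4) = 1 + 15 + 9 = 25
C(7) = 1 + C(6) + C(5) = 1 + 25 + 15 = 41
C(8) = 1 + C(7) + C(6) = 1 + 41 + 25 = 67
C(9) = 1 + C(8) + C(7) = 1 + 67 + 41 = 109
C(10) = 1 + C(9) + C(8) = 1 + 109 + 67 = 177
C(11) = 1 + C(10) + C(9) = 1 + 177 + 109 = 287
C(12) = 1 + C(11) + C(10) = 1 + 287 + 177 = 465
C(13) = 1 + C(12) + C(11) = 1 + 465 + 287 = 753
C(14) = 1 + C(13) + C(12) = 1 + 753 + 465 = 1219
C(15) = 1 + C(14) + C(13) = 1 + 1219 + 753 = 1973
C(16) = 1 + C(15) + C(14) = 1 + 1973 + 1219 = 3193
C(17) = 1 + C(16) + C(15) = 1 + 3193 + 1973 = 5167
C(18) = 1 + C(17) + C(16) = 1 + 5167 + 3193 = 8361
C(19) = 1 + C(18) + C(17) = 1 + 8361 + 5167 = 13529
C(20) = 1 + C(19) + C(18) = 1 + 13529 + 8361 = 21891
C(21) = 1 + C(20) + C(19) = 1 + 21891 + 13529 = 35421
C(22) = 1 + C(21) + C(20) = 1 + 35421 + 21891 = 57313

57313


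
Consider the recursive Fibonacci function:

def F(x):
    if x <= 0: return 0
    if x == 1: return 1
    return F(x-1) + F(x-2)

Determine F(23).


Computing F(23) bottom-up:
F(0) = 0
F(1) = 1
F(2) = F(1) + F(0) = 1 + 0 = 1
F(3) = F(2) + F(1) = 1 + 1 = 2
F(4) = F(3) + F(2) = 2 + 1 = 3
F(5) = F(4) + F(3) = 3 + 2 = 5
F(6) = F(5) + F(4) = 5 + 3 = 8
F(7) = F(6) + F(5) = 8 + 5 = 13
F(8) = F(7) + F(6) = 13 + 8 = 21
F(9) = F(8) + F(7) = 21 + 13 = 34
F(10) = F(9) + F(8) = 34 + 21 = 55
F(11) = F(10) + F(9) = 55 + 34 = 89
F(12) = F(11) + F(10) = 89 + 55 = 144
F(13) = F(12) + F(11) = 144 + 89 = 233
F(14) = F(13) + F(12) = 233 + 144 = 377
F(15) = F(14) + F(13) = 377 + 233 = 610
F(16) = F(15) + F(14) = 610 + 377 = 987
F(17) = F(16) + F(15) = 987 + 610 = 1597
F(18) = F(17) + F(16) = 1597 + 987 = 2584
F(19) = F(18) + F(17) = 2584 + 1597 = 4181
F(20) = F(19) + F(18) = 4181 + 2584 = 6765
F(21) = F(20) + F(19) = 6765 + 4181 = 10946
F(22) = F(21) + F(20) = 10946 + 6765 = 17711
F(23) = F(22) + F(21) = 17711 + 10946 = 28657

28657


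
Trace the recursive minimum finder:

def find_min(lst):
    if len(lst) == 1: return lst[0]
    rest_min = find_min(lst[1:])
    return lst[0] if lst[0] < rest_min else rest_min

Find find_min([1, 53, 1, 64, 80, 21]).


find_min([1, 53, 1, 64, 80, 21]): compare 1 with find_min([53, 1, 64, 80, 21])
find_min([53, 1, 64, 80, 21]): compare 53 with find_min([1, 64, 80, 21])
find_min([1, 64, 80, 21]): compare 1 with find_min([64, 80, 21])
find_min([64, 80, 21]): compare 64 with find_min([80, 21])
find_min([80, 21]): compare 80 with find_min([21])
find_min([21]) = 21  (base case)
Compare 80 with 21 -> 21
Compare 64 with 21 -> 21
Compare 1 with 21 -> 1
Compare 53 with 1 -> 1
Compare 1 with 1 -> 1

1


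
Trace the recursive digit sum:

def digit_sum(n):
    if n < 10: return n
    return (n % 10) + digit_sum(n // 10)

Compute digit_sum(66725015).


digit_sum(66725015) = 5 + digit_sum(6672501)
digit_sum(6672501) = 1 + digit_sum(667250)
digit_sum(667250) = 0 + digit_sum(66725)
digit_sum(66725) = 5 + digit_sum(6672)
digit_sum(6672) = 2 + digit_sum(667)
digit_sum(667) = 7 + digit_sum(66)
digit_sum(66) = 6 + digit_sum(6)
digit_sum(6) = 6  (base case)
Total: 5 + 1 + 0 + 5 + 2 + 7 + 6 + 6 = 32

32


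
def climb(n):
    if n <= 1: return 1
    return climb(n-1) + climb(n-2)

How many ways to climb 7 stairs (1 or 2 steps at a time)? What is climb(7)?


Building up from base cases:
climb(0) = 1
climb(1) = 1
climb(2) = climb(1) + climb(0) = 1 + 1 = 2
climb(3) = climb(2) + climb(1) = 2 + 1 = 3
climb(4) = climb(3) + climb(2) = 3 + 2 = 5
climb(5) = climb(4) + climb(3) = 5 + 3 = 8
climb(6) = climb(5) + climb(4) = 8 + 5 = 13
climb(7) = climb(6) + climb(5) = 13 + 8 = 21

21


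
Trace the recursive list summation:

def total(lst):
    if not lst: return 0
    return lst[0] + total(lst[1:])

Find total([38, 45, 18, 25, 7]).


total([38, 45, 18, 25, 7]) = 38 + total([45, 18, 25, 7])
total([45, 18, 25, 7]) = 45 + total([18, 25, 7])
total([18, 25, 7]) = 18 + total([25, 7])
total([25, 7]) = 25 + total([7])
total([7]) = 7 + total([])
total([]) = 0  (base case)
Total: 38 + 45 + 18 + 25 + 7 + 0 = 133

133


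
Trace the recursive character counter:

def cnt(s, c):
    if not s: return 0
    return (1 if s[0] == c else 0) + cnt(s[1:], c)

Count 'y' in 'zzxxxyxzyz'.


s[0]='z' != 'y' -> 0
s[0]='z' != 'y' -> 0
s[0]='x' != 'y' -> 0
s[0]='x' != 'y' -> 0
s[0]='x' != 'y' -> 0
s[0]='y' == 'y' -> 1
s[0]='x' != 'y' -> 0
s[0]='z' != 'y' -> 0
s[0]='y' == 'y' -> 1
s[0]='z' != 'y' -> 0
Sum: 0 + 0 + 0 + 0 + 0 + 1 + 0 + 0 + 1 + 0 = 2

2


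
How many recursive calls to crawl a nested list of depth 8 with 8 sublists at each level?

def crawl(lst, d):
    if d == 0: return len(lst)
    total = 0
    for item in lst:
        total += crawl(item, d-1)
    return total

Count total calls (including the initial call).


At depth 0 (root): 1 call
At depth 1: each of 1 parents calls crawl on 8 children = 8 calls
At depth 2: each of 8 parents calls crawl on 8 children = 64 calls
At depth 3: each of 64 parents calls crawl on 8 children = 512 calls
At depth 4: each of 512 parents calls crawl on 8 children = 4096 calls
At depth 5: each of 4096 parents calls crawl on 8 children = 32768 calls
At depth 6: each of 32768 parents calls crawl on 8 children = 262144 calls
At depth 7: each of 262144 parents calls crawl on 8 children = 2097152 calls
At depth 8: each of 2097152 parents calls crawl on 8 children = 16777216 calls
Total: 1 + 8 + 64 + 512 + 4096 + 32768 + 262144 + 2097152 + 16777216 = 19173961

19173961
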